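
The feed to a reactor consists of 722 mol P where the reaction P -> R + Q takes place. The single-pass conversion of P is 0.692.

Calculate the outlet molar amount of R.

500 mol

P reacted = 0.692 × 722 = 499.6 mol; ν_P = −1, so ξ = 499.6/1 = 499.6 mol.
Outlet amounts (n = n₀ + ν ξ):
  P: 722 − 1(499.6) = 222.4
  R: 0 + 1(499.6) = 499.6
  Q: 0 + 1(499.6) = 499.6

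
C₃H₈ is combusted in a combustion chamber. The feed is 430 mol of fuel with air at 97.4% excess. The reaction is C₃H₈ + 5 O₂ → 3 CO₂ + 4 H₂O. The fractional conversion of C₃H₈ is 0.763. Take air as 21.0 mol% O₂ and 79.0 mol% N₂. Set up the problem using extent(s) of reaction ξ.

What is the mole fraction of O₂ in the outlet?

Stoichiometric O₂ = 5 × 430 = 2150 mol; O₂ fed = 2150 × 1.974 = 4244 mol.
N₂ fed = 4244 × 79/21 = 15970 mol.
Fuel reacted = 0.763 × 430 → ξ = 328.1 mol.
Outlet (n = n₀ + ν ξ):
  C₃H₈: 430 − 1(328.1) = 101.9
  O₂: 4244 − 5(328.1) = 2604
  N₂: 15970 (inert)
  CO₂: 0 + 3(328.1) = 984.3
  H₂O: 0 + 4(328.1) = 1312
Total out = 20970 mol; y_O₂ = 2604 / 20970 = 0.1242.

0.124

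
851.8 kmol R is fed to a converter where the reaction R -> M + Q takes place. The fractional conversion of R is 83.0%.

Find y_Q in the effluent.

0.454

R reacted = 0.83 × 851.8 = 707 kmol; ν_R = −1, so ξ = 707/1 = 707 kmol.
Outlet amounts (n = n₀ + ν ξ):
  R: 851.8 − 1(707) = 144.8
  M: 0 + 1(707) = 707
  Q: 0 + 1(707) = 707
Total out = 1559 kmol; y_Q = 707 / 1559 = 0.4536.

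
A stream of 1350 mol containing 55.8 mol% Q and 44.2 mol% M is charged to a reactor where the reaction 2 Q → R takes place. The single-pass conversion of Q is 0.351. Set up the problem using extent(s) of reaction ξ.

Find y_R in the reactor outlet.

Q reacted = 0.351 × 753.3 = 264.4 mol; ν_Q = −2, so ξ = 264.4/2 = 132.2 mol.
Outlet amounts (n = n₀ + ν ξ):
  Q: 753.3 − 2(132.2) = 488.9
  R: 0 + 1(132.2) = 132.2
  M: 596.7 (inert)
Total out = 1218 mol; y_R = 132.2 / 1218 = 0.1086.

0.109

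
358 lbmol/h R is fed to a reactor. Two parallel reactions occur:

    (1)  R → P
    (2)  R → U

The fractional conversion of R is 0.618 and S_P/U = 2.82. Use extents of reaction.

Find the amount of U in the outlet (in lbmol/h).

57.9 lbmol/h

Conversion of R: R consumed = 0.618 × 358 = 221.2 lbmol/h = 1ξ₁ + 1ξ₂.
Selectivity: 1ξ₁ / (1ξ₂) = 2.82 → ξ₁ = 2.82 ξ₂.
Substitute: (1·2.82 + 1) ξ₂ = 221.2 → ξ₂ = 57.92 lbmol/h, ξ₁ = 163.3 lbmol/h.
Outlet amounts (n = n₀ + Σ ν·ξ):
  R: 358 − 1(163.3) − 1(57.92) = 136.8
  P: 0 + 1(163.3) = 163.3
  U: 0 + 1(57.92) = 57.92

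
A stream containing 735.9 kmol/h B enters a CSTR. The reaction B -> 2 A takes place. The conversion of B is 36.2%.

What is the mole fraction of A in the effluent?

0.532

B reacted = 0.362 × 735.9 = 266.4 kmol/h; ν_B = −1, so ξ = 266.4/1 = 266.4 kmol/h.
Outlet amounts (n = n₀ + ν ξ):
  B: 735.9 − 1(266.4) = 469.5
  A: 0 + 2(266.4) = 532.8
Total out = 1002 kmol/h; y_A = 532.8 / 1002 = 0.5316.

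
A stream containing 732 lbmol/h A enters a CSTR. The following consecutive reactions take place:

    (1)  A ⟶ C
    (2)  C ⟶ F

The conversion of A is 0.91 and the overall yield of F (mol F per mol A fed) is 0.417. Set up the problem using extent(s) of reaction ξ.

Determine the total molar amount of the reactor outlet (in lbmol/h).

732 lbmol/h

Conversion of A: A consumed = 1ξ₁ = 0.91 × 732 → ξ₁ = 666.1 lbmol/h.
Yield of F: 1ξ₂ / 732 = 0.417 → ξ₂ = 305.2 lbmol/h.
Outlet amounts (n = n₀ + Σ ν·ξ):
  A: 732 − 1(666.1) = 65.88
  C: 0 + 1(666.1) − 1(305.2) = 360.9
  F: 0 + 1(305.2) = 305.2
Total out = 65.88 + 360.9 + 305.2 = 732 lbmol/h.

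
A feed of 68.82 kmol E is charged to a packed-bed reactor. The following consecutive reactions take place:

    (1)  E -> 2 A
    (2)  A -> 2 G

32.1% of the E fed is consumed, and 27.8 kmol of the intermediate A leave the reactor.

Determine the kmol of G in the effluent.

Conversion of E: E consumed = 1ξ₁ = 0.321 × 68.82 → ξ₁ = 22.09 kmol.
A balance: n_A = 0 + 2ξ₁ − 1ξ₂ = 27.8 → ξ₂ = (2·22.09 − 27.8)/1 = 16.38 kmol.
Outlet amounts (n = n₀ + Σ ν·ξ):
  E: 68.82 − 1(22.09) = 46.73
  A: 0 + 2(22.09) − 1(16.38) = 27.8
  G: 0 + 2(16.38) = 32.76

32.8 kmol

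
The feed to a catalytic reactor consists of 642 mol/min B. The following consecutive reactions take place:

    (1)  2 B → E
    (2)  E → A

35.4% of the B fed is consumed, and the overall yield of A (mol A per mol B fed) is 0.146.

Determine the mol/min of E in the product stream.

19.9 mol/min

Conversion of B: B consumed = 2ξ₁ = 0.354 × 642 → ξ₁ = 113.6 mol/min.
Yield of A: 1ξ₂ / 642 = 0.146 → ξ₂ = 93.73 mol/min.
Outlet amounts (n = n₀ + Σ ν·ξ):
  B: 642 − 2(113.6) = 414.7
  E: 0 + 1(113.6) − 1(93.73) = 19.9
  A: 0 + 1(93.73) = 93.73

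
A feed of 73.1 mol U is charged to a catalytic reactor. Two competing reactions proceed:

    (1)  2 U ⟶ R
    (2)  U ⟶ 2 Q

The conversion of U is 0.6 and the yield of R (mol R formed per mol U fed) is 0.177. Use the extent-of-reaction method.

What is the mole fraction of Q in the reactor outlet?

0.46

Yield of R: 1ξ₁ / 73.1 = 0.177 → ξ₁ = 12.94 mol.
Conversion of U: 2ξ₁ + 1ξ₂ = 0.6 × 73.1 = 43.86 → ξ₂ = 17.98 mol.
Outlet amounts (n = n₀ + Σ ν·ξ):
  U: 73.1 − 2(12.94) − 1(17.98) = 29.24
  R: 0 + 1(12.94) = 12.94
  Q: 0 + 2(17.98) = 35.97
Total out = 78.14 mol; y_Q = 35.97 / 78.14 = 0.4602.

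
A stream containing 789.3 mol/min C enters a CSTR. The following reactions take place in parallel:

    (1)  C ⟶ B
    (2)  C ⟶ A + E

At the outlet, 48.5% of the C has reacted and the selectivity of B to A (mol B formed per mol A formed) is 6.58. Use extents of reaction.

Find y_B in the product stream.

0.396

Conversion of C: C consumed = 0.485 × 789.3 = 382.8 mol/min = 1ξ₁ + 1ξ₂.
Selectivity: 1ξ₁ / (1ξ₂) = 6.58 → ξ₁ = 6.58 ξ₂.
Substitute: (1·6.58 + 1) ξ₂ = 382.8 → ξ₂ = 50.5 mol/min, ξ₁ = 332.3 mol/min.
Outlet amounts (n = n₀ + Σ ν·ξ):
  C: 789.3 − 1(332.3) − 1(50.5) = 406.5
  B: 0 + 1(332.3) = 332.3
  A: 0 + 1(50.5) = 50.5
  E: 0 + 1(50.5) = 50.5
Total out = 839.8 mol/min; y_B = 332.3 / 839.8 = 0.3957.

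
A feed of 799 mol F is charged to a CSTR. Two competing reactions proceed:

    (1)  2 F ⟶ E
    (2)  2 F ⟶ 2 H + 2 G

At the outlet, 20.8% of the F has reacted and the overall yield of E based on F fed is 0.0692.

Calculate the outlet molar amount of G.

55.6 mol

Yield of E: 1ξ₁ / 799 = 0.0692 → ξ₁ = 55.29 mol.
Conversion of F: 2ξ₁ + 2ξ₂ = 0.208 × 799 = 166.2 → ξ₂ = 27.81 mol.
Outlet amounts (n = n₀ + Σ ν·ξ):
  F: 799 − 2(55.29) − 2(27.81) = 632.8
  E: 0 + 1(55.29) = 55.29
  H: 0 + 2(27.81) = 55.61
  G: 0 + 2(27.81) = 55.61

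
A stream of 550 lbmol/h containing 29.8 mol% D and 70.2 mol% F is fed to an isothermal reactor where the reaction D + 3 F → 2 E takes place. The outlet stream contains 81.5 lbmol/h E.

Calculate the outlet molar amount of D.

For E: n = n₀ + 2ξ → 81.5 = 0 + 2ξ, giving ξ = 40.75 lbmol/h.
Outlet amounts (n = n₀ + ν ξ):
  D: 163.9 − 1(40.75) = 123.2
  F: 386.1 − 3(40.75) = 263.9
  E: 0 + 2(40.75) = 81.5

123 lbmol/h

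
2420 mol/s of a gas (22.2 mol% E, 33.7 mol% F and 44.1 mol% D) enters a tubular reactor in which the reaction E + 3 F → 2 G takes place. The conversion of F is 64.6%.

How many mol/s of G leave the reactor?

351 mol/s

F reacted = 0.646 × 815.5 = 526.8 mol/s; ν_F = −3, so ξ = 526.8/3 = 175.6 mol/s.
Outlet amounts (n = n₀ + ν ξ):
  E: 537.2 − 1(175.6) = 361.6
  F: 815.5 − 3(175.6) = 288.7
  G: 0 + 2(175.6) = 351.2
  D: 1067 (inert)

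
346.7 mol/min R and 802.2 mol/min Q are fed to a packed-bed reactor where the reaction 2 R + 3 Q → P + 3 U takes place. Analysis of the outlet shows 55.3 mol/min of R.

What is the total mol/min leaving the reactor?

For R: n = n₀ − 2ξ → 55.3 = 346.7 − 2ξ, giving ξ = 145.7 mol/min.
Outlet amounts (n = n₀ + ν ξ):
  R: 346.7 − 2(145.7) = 55.3
  Q: 802.2 − 3(145.7) = 365.1
  P: 0 + 1(145.7) = 145.7
  U: 0 + 3(145.7) = 437.1
Total out = 55.3 + 365.1 + 145.7 + 437.1 = 1003 mol/min.

1000 mol/min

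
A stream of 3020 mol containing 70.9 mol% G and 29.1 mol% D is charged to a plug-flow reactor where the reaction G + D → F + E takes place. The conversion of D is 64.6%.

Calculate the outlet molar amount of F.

D reacted = 0.646 × 878.8 = 567.7 mol; ν_D = −1, so ξ = 567.7/1 = 567.7 mol.
Outlet amounts (n = n₀ + ν ξ):
  G: 2141 − 1(567.7) = 1573
  D: 878.8 − 1(567.7) = 311.1
  F: 0 + 1(567.7) = 567.7
  E: 0 + 1(567.7) = 567.7

568 mol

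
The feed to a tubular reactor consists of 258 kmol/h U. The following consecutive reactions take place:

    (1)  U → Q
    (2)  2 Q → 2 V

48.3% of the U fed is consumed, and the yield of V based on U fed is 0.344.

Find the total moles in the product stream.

258 kmol/h

Conversion of U: U consumed = 1ξ₁ = 0.483 × 258 → ξ₁ = 124.6 kmol/h.
Yield of V: 2ξ₂ / 258 = 0.344 → ξ₂ = 44.38 kmol/h.
Outlet amounts (n = n₀ + Σ ν·ξ):
  U: 258 − 1(124.6) = 133.4
  Q: 0 + 1(124.6) − 2(44.38) = 35.86
  V: 0 + 2(44.38) = 88.75
Total out = 133.4 + 35.86 + 88.75 = 258 kmol/h.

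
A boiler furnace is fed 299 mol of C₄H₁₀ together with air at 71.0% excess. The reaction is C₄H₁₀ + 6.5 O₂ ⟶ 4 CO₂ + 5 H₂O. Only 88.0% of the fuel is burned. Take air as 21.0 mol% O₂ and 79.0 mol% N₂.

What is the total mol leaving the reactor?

16500 mol

Stoichiometric O₂ = 6.5 × 299 = 1944 mol; O₂ fed = 1944 × 1.710 = 3323 mol.
N₂ fed = 3323 × 79/21 = 12500 mol.
Fuel reacted = 0.88 × 299 → ξ = 263.1 mol.
Outlet (n = n₀ + ν ξ):
  C₄H₁₀: 299 − 1(263.1) = 35.88
  O₂: 3323 − 6.5(263.1) = 1613
  N₂: 12500 (inert)
  CO₂: 0 + 4(263.1) = 1052
  H₂O: 0 + 5(263.1) = 1316
Total out = 35.88 + 1613 + 12500 + 1052 + 1316 = 16520 mol.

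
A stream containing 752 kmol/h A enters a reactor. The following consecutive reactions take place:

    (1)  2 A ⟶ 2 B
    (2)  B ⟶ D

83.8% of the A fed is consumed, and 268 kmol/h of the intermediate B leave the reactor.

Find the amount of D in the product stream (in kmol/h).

362 kmol/h

Conversion of A: A consumed = 2ξ₁ = 0.838 × 752 → ξ₁ = 315.1 kmol/h.
B balance: n_B = 0 + 2ξ₁ − 1ξ₂ = 268 → ξ₂ = (2·315.1 − 268)/1 = 362.2 kmol/h.
Outlet amounts (n = n₀ + Σ ν·ξ):
  A: 752 − 2(315.1) = 121.8
  B: 0 + 2(315.1) − 1(362.2) = 268
  D: 0 + 1(362.2) = 362.2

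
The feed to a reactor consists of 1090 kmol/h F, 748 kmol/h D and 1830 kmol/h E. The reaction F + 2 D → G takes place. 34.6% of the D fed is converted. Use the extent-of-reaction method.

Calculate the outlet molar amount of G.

129 kmol/h

D reacted = 0.346 × 748 = 258.8 kmol/h; ν_D = −2, so ξ = 258.8/2 = 129.4 kmol/h.
Outlet amounts (n = n₀ + ν ξ):
  F: 1090 − 1(129.4) = 960.6
  D: 748 − 2(129.4) = 489.2
  G: 0 + 1(129.4) = 129.4
  E: 1830 (inert)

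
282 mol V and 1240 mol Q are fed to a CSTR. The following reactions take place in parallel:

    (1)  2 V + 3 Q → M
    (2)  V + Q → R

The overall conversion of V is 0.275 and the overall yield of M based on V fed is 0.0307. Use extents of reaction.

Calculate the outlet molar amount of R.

Yield of M: 1ξ₁ / 282 = 0.0307 → ξ₁ = 8.657 mol.
Conversion of V: 2ξ₁ + 1ξ₂ = 0.275 × 282 = 77.55 → ξ₂ = 60.24 mol.
Outlet amounts (n = n₀ + Σ ν·ξ):
  V: 282 − 2(8.657) − 1(60.24) = 204.4
  Q: 1240 − 3(8.657) − 1(60.24) = 1154
  M: 0 + 1(8.657) = 8.657
  R: 0 + 1(60.24) = 60.24

60.2 mol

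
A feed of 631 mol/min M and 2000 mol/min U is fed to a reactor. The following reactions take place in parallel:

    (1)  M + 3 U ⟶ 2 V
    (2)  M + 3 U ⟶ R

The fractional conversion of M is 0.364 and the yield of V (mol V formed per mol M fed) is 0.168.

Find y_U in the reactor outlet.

Yield of V: 2ξ₁ / 631 = 0.168 → ξ₁ = 53 mol/min.
Conversion of M: 1ξ₁ + 1ξ₂ = 0.364 × 631 = 229.7 → ξ₂ = 176.7 mol/min.
Outlet amounts (n = n₀ + Σ ν·ξ):
  M: 631 − 1(53) − 1(176.7) = 401.3
  U: 2000 − 3(53) − 3(176.7) = 1311
  V: 0 + 2(53) = 106
  R: 0 + 1(176.7) = 176.7
Total out = 1995 mol/min; y_U = 1311 / 1995 = 0.6571.

0.657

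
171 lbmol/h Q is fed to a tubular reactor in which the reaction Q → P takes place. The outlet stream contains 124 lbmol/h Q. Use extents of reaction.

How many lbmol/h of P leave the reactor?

47 lbmol/h

For Q: n = n₀ − 1ξ → 124 = 171 − 1ξ, giving ξ = 47 lbmol/h.
Outlet amounts (n = n₀ + ν ξ):
  Q: 171 − 1(47) = 124
  P: 0 + 1(47) = 47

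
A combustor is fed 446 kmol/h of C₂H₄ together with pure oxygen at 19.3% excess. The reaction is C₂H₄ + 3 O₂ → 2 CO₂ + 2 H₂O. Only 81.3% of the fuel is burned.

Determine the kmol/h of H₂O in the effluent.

725 kmol/h

Stoichiometric O₂ = 3 × 446 = 1338 kmol/h; O₂ fed = 1338 × 1.193 = 1596 kmol/h.
Fuel reacted = 0.813 × 446 → ξ = 362.6 kmol/h.
Outlet (n = n₀ + ν ξ):
  C₂H₄: 446 − 1(362.6) = 83.4
  O₂: 1596 − 3(362.6) = 508.4
  CO₂: 0 + 2(362.6) = 725.2
  H₂O: 0 + 2(362.6) = 725.2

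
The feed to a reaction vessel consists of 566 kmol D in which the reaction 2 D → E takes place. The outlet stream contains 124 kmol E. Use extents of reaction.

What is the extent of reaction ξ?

For E: n = n₀ + 1ξ → 124 = 0 + 1ξ, giving ξ = 124 kmol.
Outlet amounts (n = n₀ + ν ξ):
  D: 566 − 2(124) = 318
  E: 0 + 1(124) = 124

ξ = 124 kmol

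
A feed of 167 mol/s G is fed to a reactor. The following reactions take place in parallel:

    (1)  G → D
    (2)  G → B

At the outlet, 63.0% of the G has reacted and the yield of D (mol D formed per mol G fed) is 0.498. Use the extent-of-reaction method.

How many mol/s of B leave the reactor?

22 mol/s

Yield of D: 1ξ₁ / 167 = 0.498 → ξ₁ = 83.17 mol/s.
Conversion of G: 1ξ₁ + 1ξ₂ = 0.63 × 167 = 105.2 → ξ₂ = 22.04 mol/s.
Outlet amounts (n = n₀ + Σ ν·ξ):
  G: 167 − 1(83.17) − 1(22.04) = 61.79
  D: 0 + 1(83.17) = 83.17
  B: 0 + 1(22.04) = 22.04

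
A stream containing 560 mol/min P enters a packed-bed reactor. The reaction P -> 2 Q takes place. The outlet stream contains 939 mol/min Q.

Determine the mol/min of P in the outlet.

90.5 mol/min

For Q: n = n₀ + 2ξ → 939 = 0 + 2ξ, giving ξ = 469.5 mol/min.
Outlet amounts (n = n₀ + ν ξ):
  P: 560 − 1(469.5) = 90.5
  Q: 0 + 2(469.5) = 939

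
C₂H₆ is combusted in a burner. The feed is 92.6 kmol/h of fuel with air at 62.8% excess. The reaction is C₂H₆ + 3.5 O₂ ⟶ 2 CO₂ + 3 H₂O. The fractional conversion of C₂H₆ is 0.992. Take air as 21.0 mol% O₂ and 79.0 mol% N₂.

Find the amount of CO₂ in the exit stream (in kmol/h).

Stoichiometric O₂ = 3.5 × 92.6 = 324.1 kmol/h; O₂ fed = 324.1 × 1.628 = 527.6 kmol/h.
N₂ fed = 527.6 × 79/21 = 1985 kmol/h.
Fuel reacted = 0.992 × 92.6 → ξ = 91.86 kmol/h.
Outlet (n = n₀ + ν ξ):
  C₂H₆: 92.6 − 1(91.86) = 0.7408
  O₂: 527.6 − 3.5(91.86) = 206.1
  N₂: 1985 (inert)
  CO₂: 0 + 2(91.86) = 183.7
  H₂O: 0 + 3(91.86) = 275.6

184 kmol/h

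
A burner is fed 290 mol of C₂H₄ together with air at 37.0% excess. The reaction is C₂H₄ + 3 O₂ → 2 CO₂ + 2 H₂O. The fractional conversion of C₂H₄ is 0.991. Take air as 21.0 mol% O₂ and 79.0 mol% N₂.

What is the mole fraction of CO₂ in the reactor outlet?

Stoichiometric O₂ = 3 × 290 = 870 mol; O₂ fed = 870 × 1.370 = 1192 mol.
N₂ fed = 1192 × 79/21 = 4484 mol.
Fuel reacted = 0.991 × 290 → ξ = 287.4 mol.
Outlet (n = n₀ + ν ξ):
  C₂H₄: 290 − 1(287.4) = 2.61
  O₂: 1192 − 3(287.4) = 329.7
  N₂: 4484 (inert)
  CO₂: 0 + 2(287.4) = 574.8
  H₂O: 0 + 2(287.4) = 574.8
Total out = 5966 mol; y_CO₂ = 574.8 / 5966 = 0.09635.

0.0963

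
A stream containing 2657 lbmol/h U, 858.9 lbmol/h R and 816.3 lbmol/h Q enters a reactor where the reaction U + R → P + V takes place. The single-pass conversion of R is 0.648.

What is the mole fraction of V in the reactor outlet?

R reacted = 0.648 × 858.9 = 556.6 lbmol/h; ν_R = −1, so ξ = 556.6/1 = 556.6 lbmol/h.
Outlet amounts (n = n₀ + ν ξ):
  U: 2657 − 1(556.6) = 2100
  R: 858.9 − 1(556.6) = 302.3
  P: 0 + 1(556.6) = 556.6
  V: 0 + 1(556.6) = 556.6
  Q: 816.3 (inert)
Total out = 4332 lbmol/h; y_V = 556.6 / 4332 = 0.1285.

0.128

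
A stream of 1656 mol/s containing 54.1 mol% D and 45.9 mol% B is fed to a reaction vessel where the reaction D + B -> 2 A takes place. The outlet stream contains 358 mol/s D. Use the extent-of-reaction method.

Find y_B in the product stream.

0.134

For D: n = n₀ − 1ξ → 358 = 895.9 − 1ξ, giving ξ = 537.9 mol/s.
Outlet amounts (n = n₀ + ν ξ):
  D: 895.9 − 1(537.9) = 358
  B: 760.1 − 1(537.9) = 222.2
  A: 0 + 2(537.9) = 1076
Total out = 1656 mol/s; y_B = 222.2 / 1656 = 0.1342.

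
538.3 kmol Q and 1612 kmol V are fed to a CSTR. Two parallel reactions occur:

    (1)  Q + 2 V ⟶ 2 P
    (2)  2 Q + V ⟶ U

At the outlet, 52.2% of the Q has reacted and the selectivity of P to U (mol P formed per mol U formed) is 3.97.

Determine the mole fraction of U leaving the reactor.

Conversion of Q: Q consumed = 0.522 × 538.3 = 281 kmol = 1ξ₁ + 2ξ₂.
Selectivity: 2ξ₁ / (1ξ₂) = 3.97 → ξ₁ = 1.985 ξ₂.
Substitute: (1·1.985 + 2) ξ₂ = 281 → ξ₂ = 70.51 kmol, ξ₁ = 140 kmol.
Outlet amounts (n = n₀ + Σ ν·ξ):
  Q: 538.3 − 1(140) − 2(70.51) = 257.3
  V: 1612 − 2(140) − 1(70.51) = 1262
  P: 0 + 2(140) = 279.9
  U: 0 + 1(70.51) = 70.51
Total out = 1869 kmol; y_U = 70.51 / 1869 = 0.03772.

0.0377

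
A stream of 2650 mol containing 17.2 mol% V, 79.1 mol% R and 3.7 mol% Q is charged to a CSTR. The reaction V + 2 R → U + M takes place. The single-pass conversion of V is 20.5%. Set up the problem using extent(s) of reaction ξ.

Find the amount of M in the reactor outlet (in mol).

V reacted = 0.205 × 455.8 = 93.44 mol; ν_V = −1, so ξ = 93.44/1 = 93.44 mol.
Outlet amounts (n = n₀ + ν ξ):
  V: 455.8 − 1(93.44) = 362.4
  R: 2096 − 2(93.44) = 1909
  U: 0 + 1(93.44) = 93.44
  M: 0 + 1(93.44) = 93.44
  Q: 98.05 (inert)

93.4 mol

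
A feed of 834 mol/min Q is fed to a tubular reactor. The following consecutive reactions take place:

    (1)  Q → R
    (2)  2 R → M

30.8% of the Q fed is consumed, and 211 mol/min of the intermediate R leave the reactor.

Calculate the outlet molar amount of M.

Conversion of Q: Q consumed = 1ξ₁ = 0.308 × 834 → ξ₁ = 256.9 mol/min.
R balance: n_R = 0 + 1ξ₁ − 2ξ₂ = 211 → ξ₂ = (1·256.9 − 211)/2 = 22.94 mol/min.
Outlet amounts (n = n₀ + Σ ν·ξ):
  Q: 834 − 1(256.9) = 577.1
  R: 0 + 1(256.9) − 2(22.94) = 211
  M: 0 + 1(22.94) = 22.94

22.9 mol/min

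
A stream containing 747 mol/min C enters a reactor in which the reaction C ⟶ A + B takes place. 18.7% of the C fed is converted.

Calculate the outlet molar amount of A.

C reacted = 0.187 × 747 = 139.7 mol/min; ν_C = −1, so ξ = 139.7/1 = 139.7 mol/min.
Outlet amounts (n = n₀ + ν ξ):
  C: 747 − 1(139.7) = 607.3
  A: 0 + 1(139.7) = 139.7
  B: 0 + 1(139.7) = 139.7

140 mol/min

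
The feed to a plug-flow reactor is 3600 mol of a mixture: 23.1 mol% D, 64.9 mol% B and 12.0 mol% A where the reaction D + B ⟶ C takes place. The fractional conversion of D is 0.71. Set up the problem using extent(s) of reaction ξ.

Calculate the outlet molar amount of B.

D reacted = 0.71 × 831.6 = 590.4 mol; ν_D = −1, so ξ = 590.4/1 = 590.4 mol.
Outlet amounts (n = n₀ + ν ξ):
  D: 831.6 − 1(590.4) = 241.2
  B: 2336 − 1(590.4) = 1746
  C: 0 + 1(590.4) = 590.4
  A: 432 (inert)

1750 mol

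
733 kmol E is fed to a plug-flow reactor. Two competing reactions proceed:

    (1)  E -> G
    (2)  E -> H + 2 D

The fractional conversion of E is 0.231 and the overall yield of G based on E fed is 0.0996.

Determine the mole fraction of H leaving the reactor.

0.104

Yield of G: 1ξ₁ / 733 = 0.0996 → ξ₁ = 73.01 kmol.
Conversion of E: 1ξ₁ + 1ξ₂ = 0.231 × 733 = 169.3 → ξ₂ = 96.32 kmol.
Outlet amounts (n = n₀ + Σ ν·ξ):
  E: 733 − 1(73.01) − 1(96.32) = 563.7
  G: 0 + 1(73.01) = 73.01
  H: 0 + 1(96.32) = 96.32
  D: 0 + 2(96.32) = 192.6
Total out = 925.6 kmol; y_H = 96.32 / 925.6 = 0.1041.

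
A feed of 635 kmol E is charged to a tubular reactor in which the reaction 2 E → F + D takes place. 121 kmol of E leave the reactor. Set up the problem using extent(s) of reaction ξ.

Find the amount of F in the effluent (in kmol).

257 kmol

For E: n = n₀ − 2ξ → 121 = 635 − 2ξ, giving ξ = 257 kmol.
Outlet amounts (n = n₀ + ν ξ):
  E: 635 − 2(257) = 121
  F: 0 + 1(257) = 257
  D: 0 + 1(257) = 257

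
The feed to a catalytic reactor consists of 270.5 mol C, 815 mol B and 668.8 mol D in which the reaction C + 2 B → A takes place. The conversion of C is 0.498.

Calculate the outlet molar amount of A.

C reacted = 0.498 × 270.5 = 134.7 mol; ν_C = −1, so ξ = 134.7/1 = 134.7 mol.
Outlet amounts (n = n₀ + ν ξ):
  C: 270.5 − 1(134.7) = 135.8
  B: 815 − 2(134.7) = 545.6
  A: 0 + 1(134.7) = 134.7
  D: 668.8 (inert)

135 mol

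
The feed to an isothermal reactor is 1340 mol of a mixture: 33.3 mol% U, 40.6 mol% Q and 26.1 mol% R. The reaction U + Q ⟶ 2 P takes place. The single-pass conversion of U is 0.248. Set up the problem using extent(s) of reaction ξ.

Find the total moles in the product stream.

1340 mol

U reacted = 0.248 × 446.2 = 110.7 mol; ν_U = −1, so ξ = 110.7/1 = 110.7 mol.
Outlet amounts (n = n₀ + ν ξ):
  U: 446.2 − 1(110.7) = 335.6
  Q: 544 − 1(110.7) = 433.4
  P: 0 + 2(110.7) = 221.3
  R: 349.7 (inert)
Total out = 335.6 + 433.4 + 221.3 + 349.7 = 1340 mol.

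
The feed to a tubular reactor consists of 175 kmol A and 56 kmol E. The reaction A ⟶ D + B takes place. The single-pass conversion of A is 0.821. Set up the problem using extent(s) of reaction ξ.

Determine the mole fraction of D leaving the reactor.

A reacted = 0.821 × 175 = 143.7 kmol; ν_A = −1, so ξ = 143.7/1 = 143.7 kmol.
Outlet amounts (n = n₀ + ν ξ):
  A: 175 − 1(143.7) = 31.33
  D: 0 + 1(143.7) = 143.7
  B: 0 + 1(143.7) = 143.7
  E: 56 (inert)
Total out = 374.7 kmol; y_D = 143.7 / 374.7 = 0.3835.

0.383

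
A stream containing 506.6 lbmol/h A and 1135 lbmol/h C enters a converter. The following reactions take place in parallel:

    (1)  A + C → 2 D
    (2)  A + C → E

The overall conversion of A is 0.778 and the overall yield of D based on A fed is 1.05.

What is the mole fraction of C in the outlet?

0.49

Yield of D: 2ξ₁ / 506.6 = 1.05 → ξ₁ = 266 lbmol/h.
Conversion of A: 1ξ₁ + 1ξ₂ = 0.778 × 506.6 = 394.1 → ξ₂ = 128.2 lbmol/h.
Outlet amounts (n = n₀ + Σ ν·ξ):
  A: 506.6 − 1(266) − 1(128.2) = 112.5
  C: 1135 − 1(266) − 1(128.2) = 740.9
  D: 0 + 2(266) = 531.9
  E: 0 + 1(128.2) = 128.2
Total out = 1513 lbmol/h; y_C = 740.9 / 1513 = 0.4895.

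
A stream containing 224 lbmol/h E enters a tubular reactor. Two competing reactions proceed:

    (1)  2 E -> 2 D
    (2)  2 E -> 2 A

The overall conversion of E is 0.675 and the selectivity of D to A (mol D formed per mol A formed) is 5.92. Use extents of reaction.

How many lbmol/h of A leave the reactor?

21.8 lbmol/h

Conversion of E: E consumed = 0.675 × 224 = 151.2 lbmol/h = 2ξ₁ + 2ξ₂.
Selectivity: 2ξ₁ / (2ξ₂) = 5.92 → ξ₁ = 5.92 ξ₂.
Substitute: (2·5.92 + 2) ξ₂ = 151.2 → ξ₂ = 10.92 lbmol/h, ξ₁ = 64.68 lbmol/h.
Outlet amounts (n = n₀ + Σ ν·ξ):
  E: 224 − 2(64.68) − 2(10.92) = 72.8
  D: 0 + 2(64.68) = 129.4
  A: 0 + 2(10.92) = 21.85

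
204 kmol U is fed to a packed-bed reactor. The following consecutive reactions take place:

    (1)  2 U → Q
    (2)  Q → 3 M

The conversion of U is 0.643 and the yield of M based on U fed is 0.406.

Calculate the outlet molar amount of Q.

Conversion of U: U consumed = 2ξ₁ = 0.643 × 204 → ξ₁ = 65.59 kmol.
Yield of M: 3ξ₂ / 204 = 0.406 → ξ₂ = 27.61 kmol.
Outlet amounts (n = n₀ + Σ ν·ξ):
  U: 204 − 2(65.59) = 72.83
  Q: 0 + 1(65.59) − 1(27.61) = 37.98
  M: 0 + 3(27.61) = 82.82

38 kmol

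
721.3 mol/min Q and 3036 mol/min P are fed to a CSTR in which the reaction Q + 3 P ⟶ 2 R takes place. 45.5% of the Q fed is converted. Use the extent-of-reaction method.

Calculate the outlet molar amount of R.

656 mol/min

Q reacted = 0.455 × 721.3 = 328.2 mol/min; ν_Q = −1, so ξ = 328.2/1 = 328.2 mol/min.
Outlet amounts (n = n₀ + ν ξ):
  Q: 721.3 − 1(328.2) = 393.1
  P: 3036 − 3(328.2) = 2051
  R: 0 + 2(328.2) = 656.4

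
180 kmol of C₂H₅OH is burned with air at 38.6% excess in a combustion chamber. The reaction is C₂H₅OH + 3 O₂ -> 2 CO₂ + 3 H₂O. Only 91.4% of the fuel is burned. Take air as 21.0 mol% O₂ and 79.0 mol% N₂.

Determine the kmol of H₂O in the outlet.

Stoichiometric O₂ = 3 × 180 = 540 kmol; O₂ fed = 540 × 1.386 = 748.4 kmol.
N₂ fed = 748.4 × 79/21 = 2816 kmol.
Fuel reacted = 0.914 × 180 → ξ = 164.5 kmol.
Outlet (n = n₀ + ν ξ):
  C₂H₅OH: 180 − 1(164.5) = 15.48
  O₂: 748.4 − 3(164.5) = 254.9
  N₂: 2816 (inert)
  CO₂: 0 + 2(164.5) = 329
  H₂O: 0 + 3(164.5) = 493.6

494 kmol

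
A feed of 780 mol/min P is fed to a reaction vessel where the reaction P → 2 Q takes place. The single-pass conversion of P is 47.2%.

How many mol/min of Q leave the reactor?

P reacted = 0.472 × 780 = 368.2 mol/min; ν_P = −1, so ξ = 368.2/1 = 368.2 mol/min.
Outlet amounts (n = n₀ + ν ξ):
  P: 780 − 1(368.2) = 411.8
  Q: 0 + 2(368.2) = 736.3

736 mol/min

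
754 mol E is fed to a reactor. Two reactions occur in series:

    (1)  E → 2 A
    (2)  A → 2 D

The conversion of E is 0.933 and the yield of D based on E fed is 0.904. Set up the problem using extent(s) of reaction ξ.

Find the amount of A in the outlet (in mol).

Conversion of E: E consumed = 1ξ₁ = 0.933 × 754 → ξ₁ = 703.5 mol.
Yield of D: 2ξ₂ / 754 = 0.904 → ξ₂ = 340.8 mol.
Outlet amounts (n = n₀ + Σ ν·ξ):
  E: 754 − 1(703.5) = 50.52
  A: 0 + 2(703.5) − 1(340.8) = 1066
  D: 0 + 2(340.8) = 681.6

1070 mol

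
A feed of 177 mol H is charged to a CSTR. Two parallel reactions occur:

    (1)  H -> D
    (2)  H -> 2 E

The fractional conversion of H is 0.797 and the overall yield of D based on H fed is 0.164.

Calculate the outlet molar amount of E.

224 mol

Yield of D: 1ξ₁ / 177 = 0.164 → ξ₁ = 29.03 mol.
Conversion of H: 1ξ₁ + 1ξ₂ = 0.797 × 177 = 141.1 → ξ₂ = 112 mol.
Outlet amounts (n = n₀ + Σ ν·ξ):
  H: 177 − 1(29.03) − 1(112) = 35.93
  D: 0 + 1(29.03) = 29.03
  E: 0 + 2(112) = 224.1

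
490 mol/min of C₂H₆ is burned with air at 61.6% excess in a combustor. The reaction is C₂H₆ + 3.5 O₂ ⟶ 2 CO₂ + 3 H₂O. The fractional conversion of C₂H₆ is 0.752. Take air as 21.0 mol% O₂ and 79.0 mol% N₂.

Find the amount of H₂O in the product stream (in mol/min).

Stoichiometric O₂ = 3.5 × 490 = 1715 mol/min; O₂ fed = 1715 × 1.616 = 2771 mol/min.
N₂ fed = 2771 × 79/21 = 10430 mol/min.
Fuel reacted = 0.752 × 490 → ξ = 368.5 mol/min.
Outlet (n = n₀ + ν ξ):
  C₂H₆: 490 − 1(368.5) = 121.5
  O₂: 2771 − 3.5(368.5) = 1482
  N₂: 10430 (inert)
  CO₂: 0 + 2(368.5) = 737
  H₂O: 0 + 3(368.5) = 1105

1110 mol/min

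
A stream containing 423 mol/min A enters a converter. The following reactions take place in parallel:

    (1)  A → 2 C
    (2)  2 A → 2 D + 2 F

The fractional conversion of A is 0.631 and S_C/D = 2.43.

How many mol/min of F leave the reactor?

Conversion of A: A consumed = 0.631 × 423 = 266.9 mol/min = 1ξ₁ + 2ξ₂.
Selectivity: 2ξ₁ / (2ξ₂) = 2.43 → ξ₁ = 2.43 ξ₂.
Substitute: (1·2.43 + 2) ξ₂ = 266.9 → ξ₂ = 60.25 mol/min, ξ₁ = 146.4 mol/min.
Outlet amounts (n = n₀ + Σ ν·ξ):
  A: 423 − 1(146.4) − 2(60.25) = 156.1
  C: 0 + 2(146.4) = 292.8
  D: 0 + 2(60.25) = 120.5
  F: 0 + 2(60.25) = 120.5

121 mol/min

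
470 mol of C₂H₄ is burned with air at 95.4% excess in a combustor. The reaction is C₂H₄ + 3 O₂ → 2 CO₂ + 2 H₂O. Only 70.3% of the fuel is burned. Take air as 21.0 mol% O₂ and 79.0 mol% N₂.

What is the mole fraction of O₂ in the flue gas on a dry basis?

0.136

Stoichiometric O₂ = 3 × 470 = 1410 mol; O₂ fed = 1410 × 1.954 = 2755 mol.
N₂ fed = 2755 × 79/21 = 10360 mol.
Fuel reacted = 0.703 × 470 → ξ = 330.4 mol.
Outlet (n = n₀ + ν ξ):
  C₂H₄: 470 − 1(330.4) = 139.6
  O₂: 2755 − 3(330.4) = 1764
  N₂: 10360 (inert)
  CO₂: 0 + 2(330.4) = 660.8
  H₂O: 0 + 2(330.4) = 660.8
Dry total = 12930 mol; y_O₂ (dry) = 1764 / 12930 = 0.1364.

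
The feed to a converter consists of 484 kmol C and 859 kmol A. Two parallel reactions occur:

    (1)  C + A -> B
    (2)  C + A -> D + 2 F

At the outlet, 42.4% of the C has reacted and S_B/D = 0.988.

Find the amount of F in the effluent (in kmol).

Conversion of C: C consumed = 0.424 × 484 = 205.2 kmol = 1ξ₁ + 1ξ₂.
Selectivity: 1ξ₁ / (1ξ₂) = 0.988 → ξ₁ = 0.988 ξ₂.
Substitute: (1·0.988 + 1) ξ₂ = 205.2 → ξ₂ = 103.2 kmol, ξ₁ = 102 kmol.
Outlet amounts (n = n₀ + Σ ν·ξ):
  C: 484 − 1(102) − 1(103.2) = 278.8
  A: 859 − 1(102) − 1(103.2) = 653.8
  B: 0 + 1(102) = 102
  D: 0 + 1(103.2) = 103.2
  F: 0 + 2(103.2) = 206.5

206 kmol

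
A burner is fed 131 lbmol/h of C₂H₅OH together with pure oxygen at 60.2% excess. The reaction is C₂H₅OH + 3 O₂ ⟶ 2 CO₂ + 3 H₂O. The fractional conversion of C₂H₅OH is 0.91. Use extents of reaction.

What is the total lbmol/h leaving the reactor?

Stoichiometric O₂ = 3 × 131 = 393 lbmol/h; O₂ fed = 393 × 1.602 = 629.6 lbmol/h.
Fuel reacted = 0.91 × 131 → ξ = 119.2 lbmol/h.
Outlet (n = n₀ + ν ξ):
  C₂H₅OH: 131 − 1(119.2) = 11.79
  O₂: 629.6 − 3(119.2) = 272
  CO₂: 0 + 2(119.2) = 238.4
  H₂O: 0 + 3(119.2) = 357.6
Total out = 11.79 + 272 + 238.4 + 357.6 = 879.8 lbmol/h.

880 lbmol/h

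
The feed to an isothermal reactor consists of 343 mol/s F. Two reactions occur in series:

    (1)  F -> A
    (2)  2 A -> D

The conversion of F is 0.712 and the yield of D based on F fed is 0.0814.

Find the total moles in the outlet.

Conversion of F: F consumed = 1ξ₁ = 0.712 × 343 → ξ₁ = 244.2 mol/s.
Yield of D: 1ξ₂ / 343 = 0.0814 → ξ₂ = 27.92 mol/s.
Outlet amounts (n = n₀ + Σ ν·ξ):
  F: 343 − 1(244.2) = 98.78
  A: 0 + 1(244.2) − 2(27.92) = 188.4
  D: 0 + 1(27.92) = 27.92
Total out = 98.78 + 188.4 + 27.92 = 315.1 mol/s.

315 mol/s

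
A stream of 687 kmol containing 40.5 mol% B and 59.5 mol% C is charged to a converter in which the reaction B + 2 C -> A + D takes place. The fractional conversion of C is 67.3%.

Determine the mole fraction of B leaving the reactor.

C reacted = 0.673 × 408.8 = 275.1 kmol; ν_C = −2, so ξ = 275.1/2 = 137.5 kmol.
Outlet amounts (n = n₀ + ν ξ):
  B: 278.2 − 1(137.5) = 140.7
  C: 408.8 − 2(137.5) = 133.7
  A: 0 + 1(137.5) = 137.5
  D: 0 + 1(137.5) = 137.5
Total out = 549.5 kmol; y_B = 140.7 / 549.5 = 0.256.

0.256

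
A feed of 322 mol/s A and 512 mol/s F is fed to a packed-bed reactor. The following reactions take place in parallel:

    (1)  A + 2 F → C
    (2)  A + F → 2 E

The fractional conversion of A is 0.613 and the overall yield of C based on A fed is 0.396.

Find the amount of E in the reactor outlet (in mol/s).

140 mol/s

Yield of C: 1ξ₁ / 322 = 0.396 → ξ₁ = 127.5 mol/s.
Conversion of A: 1ξ₁ + 1ξ₂ = 0.613 × 322 = 197.4 → ξ₂ = 69.87 mol/s.
Outlet amounts (n = n₀ + Σ ν·ξ):
  A: 322 − 1(127.5) − 1(69.87) = 124.6
  F: 512 − 2(127.5) − 1(69.87) = 187.1
  C: 0 + 1(127.5) = 127.5
  E: 0 + 2(69.87) = 139.7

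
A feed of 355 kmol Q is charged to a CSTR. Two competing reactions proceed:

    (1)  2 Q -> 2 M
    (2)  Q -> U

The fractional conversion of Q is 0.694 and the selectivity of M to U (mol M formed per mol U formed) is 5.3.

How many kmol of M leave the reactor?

Conversion of Q: Q consumed = 0.694 × 355 = 246.4 kmol = 2ξ₁ + 1ξ₂.
Selectivity: 2ξ₁ / (1ξ₂) = 5.3 → ξ₁ = 2.65 ξ₂.
Substitute: (2·2.65 + 1) ξ₂ = 246.4 → ξ₂ = 39.11 kmol, ξ₁ = 103.6 kmol.
Outlet amounts (n = n₀ + Σ ν·ξ):
  Q: 355 − 2(103.6) − 1(39.11) = 108.6
  M: 0 + 2(103.6) = 207.3
  U: 0 + 1(39.11) = 39.11

207 kmol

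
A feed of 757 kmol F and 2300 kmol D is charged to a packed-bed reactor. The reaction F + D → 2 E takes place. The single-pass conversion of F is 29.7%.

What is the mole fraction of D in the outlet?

0.679

F reacted = 0.297 × 757 = 224.8 kmol; ν_F = −1, so ξ = 224.8/1 = 224.8 kmol.
Outlet amounts (n = n₀ + ν ξ):
  F: 757 − 1(224.8) = 532.2
  D: 2300 − 1(224.8) = 2075
  E: 0 + 2(224.8) = 449.7
Total out = 3057 kmol; y_D = 2075 / 3057 = 0.6788.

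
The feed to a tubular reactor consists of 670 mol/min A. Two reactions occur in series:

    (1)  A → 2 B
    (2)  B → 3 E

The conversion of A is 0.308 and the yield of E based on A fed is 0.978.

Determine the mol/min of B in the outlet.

Conversion of A: A consumed = 1ξ₁ = 0.308 × 670 → ξ₁ = 206.4 mol/min.
Yield of E: 3ξ₂ / 670 = 0.978 → ξ₂ = 218.4 mol/min.
Outlet amounts (n = n₀ + Σ ν·ξ):
  A: 670 − 1(206.4) = 463.6
  B: 0 + 2(206.4) − 1(218.4) = 194.3
  E: 0 + 3(218.4) = 655.3

194 mol/min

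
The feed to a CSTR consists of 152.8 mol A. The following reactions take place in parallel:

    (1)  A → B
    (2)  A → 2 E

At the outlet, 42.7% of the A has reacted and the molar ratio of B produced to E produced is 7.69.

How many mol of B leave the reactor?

Conversion of A: A consumed = 0.427 × 152.8 = 65.25 mol = 1ξ₁ + 1ξ₂.
Selectivity: 1ξ₁ / (2ξ₂) = 7.69 → ξ₁ = 15.38 ξ₂.
Substitute: (1·15.38 + 1) ξ₂ = 65.25 → ξ₂ = 3.983 mol, ξ₁ = 61.26 mol.
Outlet amounts (n = n₀ + Σ ν·ξ):
  A: 152.8 − 1(61.26) − 1(3.983) = 87.55
  B: 0 + 1(61.26) = 61.26
  E: 0 + 2(3.983) = 7.966

61.3 mol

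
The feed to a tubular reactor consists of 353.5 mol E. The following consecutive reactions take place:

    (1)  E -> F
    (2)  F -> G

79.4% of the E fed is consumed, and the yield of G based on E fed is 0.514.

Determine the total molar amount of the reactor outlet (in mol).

354 mol

Conversion of E: E consumed = 1ξ₁ = 0.794 × 353.5 → ξ₁ = 280.7 mol.
Yield of G: 1ξ₂ / 353.5 = 0.514 → ξ₂ = 181.7 mol.
Outlet amounts (n = n₀ + Σ ν·ξ):
  E: 353.5 − 1(280.7) = 72.82
  F: 0 + 1(280.7) − 1(181.7) = 98.98
  G: 0 + 1(181.7) = 181.7
Total out = 72.82 + 98.98 + 181.7 = 353.5 mol.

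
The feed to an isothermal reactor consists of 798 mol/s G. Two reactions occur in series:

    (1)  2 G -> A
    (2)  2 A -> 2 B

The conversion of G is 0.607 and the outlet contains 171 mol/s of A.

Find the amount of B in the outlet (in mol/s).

71.2 mol/s

Conversion of G: G consumed = 2ξ₁ = 0.607 × 798 → ξ₁ = 242.2 mol/s.
A balance: n_A = 0 + 1ξ₁ − 2ξ₂ = 171 → ξ₂ = (1·242.2 − 171)/2 = 35.6 mol/s.
Outlet amounts (n = n₀ + Σ ν·ξ):
  G: 798 − 2(242.2) = 313.6
  A: 0 + 1(242.2) − 2(35.6) = 171
  B: 0 + 2(35.6) = 71.19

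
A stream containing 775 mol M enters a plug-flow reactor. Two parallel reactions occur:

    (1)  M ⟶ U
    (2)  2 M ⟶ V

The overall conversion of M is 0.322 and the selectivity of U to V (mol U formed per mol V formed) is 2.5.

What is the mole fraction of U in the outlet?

0.193

Conversion of M: M consumed = 0.322 × 775 = 249.6 mol = 1ξ₁ + 2ξ₂.
Selectivity: 1ξ₁ / (1ξ₂) = 2.5 → ξ₁ = 2.5 ξ₂.
Substitute: (1·2.5 + 2) ξ₂ = 249.6 → ξ₂ = 55.46 mol, ξ₁ = 138.6 mol.
Outlet amounts (n = n₀ + Σ ν·ξ):
  M: 775 − 1(138.6) − 2(55.46) = 525.5
  U: 0 + 1(138.6) = 138.6
  V: 0 + 1(55.46) = 55.46
Total out = 719.5 mol; y_U = 138.6 / 719.5 = 0.1927.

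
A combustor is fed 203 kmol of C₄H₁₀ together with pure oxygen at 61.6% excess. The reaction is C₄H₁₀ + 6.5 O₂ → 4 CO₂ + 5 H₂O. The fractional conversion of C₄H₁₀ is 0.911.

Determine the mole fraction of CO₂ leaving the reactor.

0.283

Stoichiometric O₂ = 6.5 × 203 = 1320 kmol; O₂ fed = 1320 × 1.616 = 2132 kmol.
Fuel reacted = 0.911 × 203 → ξ = 184.9 kmol.
Outlet (n = n₀ + ν ξ):
  C₄H₁₀: 203 − 1(184.9) = 18.07
  O₂: 2132 − 6.5(184.9) = 930.2
  CO₂: 0 + 4(184.9) = 739.7
  H₂O: 0 + 5(184.9) = 924.7
Total out = 2613 kmol; y_CO₂ = 739.7 / 2613 = 0.2831.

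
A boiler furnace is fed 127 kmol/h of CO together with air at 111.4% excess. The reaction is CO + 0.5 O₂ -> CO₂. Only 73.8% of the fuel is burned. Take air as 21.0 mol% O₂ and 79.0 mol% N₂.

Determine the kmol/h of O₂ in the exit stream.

87.4 kmol/h

Stoichiometric O₂ = 0.5 × 127 = 63.5 kmol/h; O₂ fed = 63.5 × 2.114 = 134.2 kmol/h.
N₂ fed = 134.2 × 79/21 = 505 kmol/h.
Fuel reacted = 0.738 × 127 → ξ = 93.73 kmol/h.
Outlet (n = n₀ + ν ξ):
  CO: 127 − 1(93.73) = 33.27
  O₂: 134.2 − 0.5(93.73) = 87.38
  N₂: 505 (inert)
  CO₂: 0 + 1(93.73) = 93.73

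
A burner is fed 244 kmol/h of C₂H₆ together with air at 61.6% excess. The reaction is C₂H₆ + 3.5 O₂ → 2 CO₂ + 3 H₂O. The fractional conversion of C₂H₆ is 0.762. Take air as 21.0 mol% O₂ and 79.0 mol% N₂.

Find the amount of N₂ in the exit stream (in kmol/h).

Stoichiometric O₂ = 3.5 × 244 = 854 kmol/h; O₂ fed = 854 × 1.616 = 1380 kmol/h.
N₂ fed = 1380 × 79/21 = 5192 kmol/h.
Fuel reacted = 0.762 × 244 → ξ = 185.9 kmol/h.
Outlet (n = n₀ + ν ξ):
  C₂H₆: 244 − 1(185.9) = 58.07
  O₂: 1380 − 3.5(185.9) = 729.3
  N₂: 5192 (inert)
  CO₂: 0 + 2(185.9) = 371.9
  H₂O: 0 + 3(185.9) = 557.8

5190 kmol/h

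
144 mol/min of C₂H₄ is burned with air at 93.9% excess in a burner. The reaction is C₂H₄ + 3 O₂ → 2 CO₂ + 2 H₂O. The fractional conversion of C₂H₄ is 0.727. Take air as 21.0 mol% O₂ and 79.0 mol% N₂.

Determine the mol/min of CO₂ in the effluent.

Stoichiometric O₂ = 3 × 144 = 432 mol/min; O₂ fed = 432 × 1.939 = 837.6 mol/min.
N₂ fed = 837.6 × 79/21 = 3151 mol/min.
Fuel reacted = 0.727 × 144 → ξ = 104.7 mol/min.
Outlet (n = n₀ + ν ξ):
  C₂H₄: 144 − 1(104.7) = 39.31
  O₂: 837.6 − 3(104.7) = 523.6
  N₂: 3151 (inert)
  CO₂: 0 + 2(104.7) = 209.4
  H₂O: 0 + 2(104.7) = 209.4

209 mol/min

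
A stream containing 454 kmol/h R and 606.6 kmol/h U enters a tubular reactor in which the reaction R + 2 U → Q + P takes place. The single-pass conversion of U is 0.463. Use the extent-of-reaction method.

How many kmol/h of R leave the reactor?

314 kmol/h

U reacted = 0.463 × 606.6 = 280.9 kmol/h; ν_U = −2, so ξ = 280.9/2 = 140.4 kmol/h.
Outlet amounts (n = n₀ + ν ξ):
  R: 454 − 1(140.4) = 313.6
  U: 606.6 − 2(140.4) = 325.7
  Q: 0 + 1(140.4) = 140.4
  P: 0 + 1(140.4) = 140.4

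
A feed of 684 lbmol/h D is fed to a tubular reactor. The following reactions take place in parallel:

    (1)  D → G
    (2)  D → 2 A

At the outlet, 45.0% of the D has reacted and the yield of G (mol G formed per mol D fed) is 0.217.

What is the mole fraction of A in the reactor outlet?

0.378

Yield of G: 1ξ₁ / 684 = 0.217 → ξ₁ = 148.4 lbmol/h.
Conversion of D: 1ξ₁ + 1ξ₂ = 0.45 × 684 = 307.8 → ξ₂ = 159.4 lbmol/h.
Outlet amounts (n = n₀ + Σ ν·ξ):
  D: 684 − 1(148.4) − 1(159.4) = 376.2
  G: 0 + 1(148.4) = 148.4
  A: 0 + 2(159.4) = 318.7
Total out = 843.4 lbmol/h; y_A = 318.7 / 843.4 = 0.3779.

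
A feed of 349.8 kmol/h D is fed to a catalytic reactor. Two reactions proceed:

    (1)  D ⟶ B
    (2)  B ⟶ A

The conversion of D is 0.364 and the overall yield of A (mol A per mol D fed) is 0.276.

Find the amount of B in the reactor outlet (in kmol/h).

30.8 kmol/h

Conversion of D: D consumed = 1ξ₁ = 0.364 × 349.8 → ξ₁ = 127.3 kmol/h.
Yield of A: 1ξ₂ / 349.8 = 0.276 → ξ₂ = 96.54 kmol/h.
Outlet amounts (n = n₀ + Σ ν·ξ):
  D: 349.8 − 1(127.3) = 222.5
  B: 0 + 1(127.3) − 1(96.54) = 30.78
  A: 0 + 1(96.54) = 96.54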